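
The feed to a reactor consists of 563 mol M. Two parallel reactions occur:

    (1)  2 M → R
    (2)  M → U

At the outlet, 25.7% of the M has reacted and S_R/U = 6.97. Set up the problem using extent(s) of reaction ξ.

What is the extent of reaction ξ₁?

ξ₁ = 67.5 mol

Conversion of M: M consumed = 0.257 × 563 = 144.7 mol = 2ξ₁ + 1ξ₂.
Selectivity: 1ξ₁ / (1ξ₂) = 6.97 → ξ₁ = 6.97 ξ₂.
Substitute: (2·6.97 + 1) ξ₂ = 144.7 → ξ₂ = 9.685 mol, ξ₁ = 67.5 mol.
Outlet amounts (n = n₀ + Σ ν·ξ):
  M: 563 − 2(67.5) − 1(9.685) = 418.3
  R: 0 + 1(67.5) = 67.5
  U: 0 + 1(9.685) = 9.685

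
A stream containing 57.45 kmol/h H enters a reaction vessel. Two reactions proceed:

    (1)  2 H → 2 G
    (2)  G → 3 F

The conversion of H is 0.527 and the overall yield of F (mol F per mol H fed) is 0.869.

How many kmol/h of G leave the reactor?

Conversion of H: H consumed = 2ξ₁ = 0.527 × 57.45 → ξ₁ = 15.14 kmol/h.
Yield of F: 3ξ₂ / 57.45 = 0.869 → ξ₂ = 16.64 kmol/h.
Outlet amounts (n = n₀ + Σ ν·ξ):
  H: 57.45 − 2(15.14) = 27.17
  G: 0 + 2(15.14) − 1(16.64) = 13.63
  F: 0 + 3(16.64) = 49.92

13.6 kmol/h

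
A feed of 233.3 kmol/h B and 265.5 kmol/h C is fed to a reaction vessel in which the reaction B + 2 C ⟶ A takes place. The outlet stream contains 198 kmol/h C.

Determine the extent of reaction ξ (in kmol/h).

ξ = 33.8 kmol/h

For C: n = n₀ − 2ξ → 198 = 265.5 − 2ξ, giving ξ = 33.75 kmol/h.
Outlet amounts (n = n₀ + ν ξ):
  B: 233.3 − 1(33.75) = 199.6
  C: 265.5 − 2(33.75) = 198
  A: 0 + 1(33.75) = 33.75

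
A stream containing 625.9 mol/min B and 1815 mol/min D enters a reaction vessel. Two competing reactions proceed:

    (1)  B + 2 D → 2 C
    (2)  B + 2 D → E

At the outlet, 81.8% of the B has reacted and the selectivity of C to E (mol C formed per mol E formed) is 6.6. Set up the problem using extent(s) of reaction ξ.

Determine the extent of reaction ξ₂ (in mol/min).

ξ₂ = 119 mol/min

Conversion of B: B consumed = 0.818 × 625.9 = 512 mol/min = 1ξ₁ + 1ξ₂.
Selectivity: 2ξ₁ / (1ξ₂) = 6.6 → ξ₁ = 3.3 ξ₂.
Substitute: (1·3.3 + 1) ξ₂ = 512 → ξ₂ = 119.1 mol/min, ξ₁ = 392.9 mol/min.
Outlet amounts (n = n₀ + Σ ν·ξ):
  B: 625.9 − 1(392.9) − 1(119.1) = 113.9
  D: 1815 − 2(392.9) − 2(119.1) = 791
  C: 0 + 2(392.9) = 785.8
  E: 0 + 1(119.1) = 119.1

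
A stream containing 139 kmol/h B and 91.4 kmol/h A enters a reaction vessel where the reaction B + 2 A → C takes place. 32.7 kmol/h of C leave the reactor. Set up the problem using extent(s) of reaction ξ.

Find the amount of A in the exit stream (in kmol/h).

26 kmol/h

For C: n = n₀ + 1ξ → 32.7 = 0 + 1ξ, giving ξ = 32.7 kmol/h.
Outlet amounts (n = n₀ + ν ξ):
  B: 139 − 1(32.7) = 106.3
  A: 91.4 − 2(32.7) = 26
  C: 0 + 1(32.7) = 32.7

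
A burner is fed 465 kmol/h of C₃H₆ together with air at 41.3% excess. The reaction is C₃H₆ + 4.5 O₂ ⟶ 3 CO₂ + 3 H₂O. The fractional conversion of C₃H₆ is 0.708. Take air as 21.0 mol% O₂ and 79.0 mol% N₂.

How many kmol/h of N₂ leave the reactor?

Stoichiometric O₂ = 4.5 × 465 = 2092 kmol/h; O₂ fed = 2092 × 1.413 = 2957 kmol/h.
N₂ fed = 2957 × 79/21 = 11120 kmol/h.
Fuel reacted = 0.708 × 465 → ξ = 329.2 kmol/h.
Outlet (n = n₀ + ν ξ):
  C₃H₆: 465 − 1(329.2) = 135.8
  O₂: 2957 − 4.5(329.2) = 1475
  N₂: 11120 (inert)
  CO₂: 0 + 3(329.2) = 987.7
  H₂O: 0 + 3(329.2) = 987.7

11100 kmol/h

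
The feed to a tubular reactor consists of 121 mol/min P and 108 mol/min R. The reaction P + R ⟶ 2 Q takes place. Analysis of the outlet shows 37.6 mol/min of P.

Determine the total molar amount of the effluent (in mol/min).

For P: n = n₀ − 1ξ → 37.6 = 121 − 1ξ, giving ξ = 83.4 mol/min.
Outlet amounts (n = n₀ + ν ξ):
  P: 121 − 1(83.4) = 37.6
  R: 108 − 1(83.4) = 24.6
  Q: 0 + 2(83.4) = 166.8
Total out = 37.6 + 24.6 + 166.8 = 229 mol/min.

229 mol/min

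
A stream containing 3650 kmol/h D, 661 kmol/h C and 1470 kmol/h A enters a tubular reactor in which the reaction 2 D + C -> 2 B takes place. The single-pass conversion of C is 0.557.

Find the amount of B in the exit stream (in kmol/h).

736 kmol/h

C reacted = 0.557 × 661 = 368.2 kmol/h; ν_C = −1, so ξ = 368.2/1 = 368.2 kmol/h.
Outlet amounts (n = n₀ + ν ξ):
  D: 3650 − 2(368.2) = 2914
  C: 661 − 1(368.2) = 292.8
  B: 0 + 2(368.2) = 736.4
  A: 1470 (inert)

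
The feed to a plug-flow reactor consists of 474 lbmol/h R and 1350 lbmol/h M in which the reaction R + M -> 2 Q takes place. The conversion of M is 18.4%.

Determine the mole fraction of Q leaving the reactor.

0.272

M reacted = 0.184 × 1350 = 248.4 lbmol/h; ν_M = −1, so ξ = 248.4/1 = 248.4 lbmol/h.
Outlet amounts (n = n₀ + ν ξ):
  R: 474 − 1(248.4) = 225.6
  M: 1350 − 1(248.4) = 1102
  Q: 0 + 2(248.4) = 496.8
Total out = 1824 lbmol/h; y_Q = 496.8 / 1824 = 0.2724.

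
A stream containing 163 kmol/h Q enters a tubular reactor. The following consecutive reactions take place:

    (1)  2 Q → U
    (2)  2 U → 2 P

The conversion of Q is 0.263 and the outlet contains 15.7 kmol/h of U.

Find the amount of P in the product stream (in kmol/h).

5.73 kmol/h

Conversion of Q: Q consumed = 2ξ₁ = 0.263 × 163 → ξ₁ = 21.43 kmol/h.
U balance: n_U = 0 + 1ξ₁ − 2ξ₂ = 15.7 → ξ₂ = (1·21.43 − 15.7)/2 = 2.867 kmol/h.
Outlet amounts (n = n₀ + Σ ν·ξ):
  Q: 163 − 2(21.43) = 120.1
  U: 0 + 1(21.43) − 2(2.867) = 15.7
  P: 0 + 2(2.867) = 5.735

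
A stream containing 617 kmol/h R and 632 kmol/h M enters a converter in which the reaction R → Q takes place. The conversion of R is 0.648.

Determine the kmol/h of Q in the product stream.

400 kmol/h

R reacted = 0.648 × 617 = 399.8 kmol/h; ν_R = −1, so ξ = 399.8/1 = 399.8 kmol/h.
Outlet amounts (n = n₀ + ν ξ):
  R: 617 − 1(399.8) = 217.2
  Q: 0 + 1(399.8) = 399.8
  M: 632 (inert)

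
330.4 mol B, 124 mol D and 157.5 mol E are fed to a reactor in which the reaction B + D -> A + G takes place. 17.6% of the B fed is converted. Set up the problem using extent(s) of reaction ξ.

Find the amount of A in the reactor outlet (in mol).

58.2 mol

B reacted = 0.176 × 330.4 = 58.15 mol; ν_B = −1, so ξ = 58.15/1 = 58.15 mol.
Outlet amounts (n = n₀ + ν ξ):
  B: 330.4 − 1(58.15) = 272.2
  D: 124 − 1(58.15) = 65.85
  A: 0 + 1(58.15) = 58.15
  G: 0 + 1(58.15) = 58.15
  E: 157.5 (inert)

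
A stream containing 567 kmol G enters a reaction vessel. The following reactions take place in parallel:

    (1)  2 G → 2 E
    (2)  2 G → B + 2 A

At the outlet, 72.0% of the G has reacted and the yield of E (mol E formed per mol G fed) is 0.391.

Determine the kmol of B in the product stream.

Yield of E: 2ξ₁ / 567 = 0.391 → ξ₁ = 110.8 kmol.
Conversion of G: 2ξ₁ + 2ξ₂ = 0.72 × 567 = 408.2 → ξ₂ = 93.27 kmol.
Outlet amounts (n = n₀ + Σ ν·ξ):
  G: 567 − 2(110.8) − 2(93.27) = 158.8
  E: 0 + 2(110.8) = 221.7
  B: 0 + 1(93.27) = 93.27
  A: 0 + 2(93.27) = 186.5

93.3 kmol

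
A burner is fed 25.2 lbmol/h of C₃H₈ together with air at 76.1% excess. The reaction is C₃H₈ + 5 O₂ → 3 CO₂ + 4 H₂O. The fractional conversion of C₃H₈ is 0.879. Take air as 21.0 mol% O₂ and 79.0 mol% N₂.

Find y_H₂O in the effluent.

Stoichiometric O₂ = 5 × 25.2 = 126 lbmol/h; O₂ fed = 126 × 1.761 = 221.9 lbmol/h.
N₂ fed = 221.9 × 79/21 = 834.7 lbmol/h.
Fuel reacted = 0.879 × 25.2 → ξ = 22.15 lbmol/h.
Outlet (n = n₀ + ν ξ):
  C₃H₈: 25.2 − 1(22.15) = 3.049
  O₂: 221.9 − 5(22.15) = 111.1
  N₂: 834.7 (inert)
  CO₂: 0 + 3(22.15) = 66.45
  H₂O: 0 + 4(22.15) = 88.6
Total out = 1104 lbmol/h; y_H₂O = 88.6 / 1104 = 0.08026.

0.0803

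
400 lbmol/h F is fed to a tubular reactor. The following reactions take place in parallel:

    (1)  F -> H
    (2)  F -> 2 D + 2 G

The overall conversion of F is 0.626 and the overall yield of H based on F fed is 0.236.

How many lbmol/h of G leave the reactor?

Yield of H: 1ξ₁ / 400 = 0.236 → ξ₁ = 94.4 lbmol/h.
Conversion of F: 1ξ₁ + 1ξ₂ = 0.626 × 400 = 250.4 → ξ₂ = 156 lbmol/h.
Outlet amounts (n = n₀ + Σ ν·ξ):
  F: 400 − 1(94.4) − 1(156) = 149.6
  H: 0 + 1(94.4) = 94.4
  D: 0 + 2(156) = 312
  G: 0 + 2(156) = 312

312 lbmol/h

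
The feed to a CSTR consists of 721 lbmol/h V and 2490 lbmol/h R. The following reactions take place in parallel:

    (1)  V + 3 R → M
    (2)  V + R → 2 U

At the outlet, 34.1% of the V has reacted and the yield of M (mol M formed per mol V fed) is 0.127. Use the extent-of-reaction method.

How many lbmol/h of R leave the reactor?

2060 lbmol/h

Yield of M: 1ξ₁ / 721 = 0.127 → ξ₁ = 91.57 lbmol/h.
Conversion of V: 1ξ₁ + 1ξ₂ = 0.341 × 721 = 245.9 → ξ₂ = 154.3 lbmol/h.
Outlet amounts (n = n₀ + Σ ν·ξ):
  V: 721 − 1(91.57) − 1(154.3) = 475.1
  R: 2490 − 3(91.57) − 1(154.3) = 2061
  M: 0 + 1(91.57) = 91.57
  U: 0 + 2(154.3) = 308.6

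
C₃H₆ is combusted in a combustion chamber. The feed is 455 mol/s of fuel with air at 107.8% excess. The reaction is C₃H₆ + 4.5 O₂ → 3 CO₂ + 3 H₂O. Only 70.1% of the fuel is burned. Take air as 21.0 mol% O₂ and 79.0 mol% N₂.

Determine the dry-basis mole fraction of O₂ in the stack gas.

Stoichiometric O₂ = 4.5 × 455 = 2048 mol/s; O₂ fed = 2048 × 2.078 = 4255 mol/s.
N₂ fed = 4255 × 79/21 = 16010 mol/s.
Fuel reacted = 0.701 × 455 → ξ = 319 mol/s.
Outlet (n = n₀ + ν ξ):
  C₃H₆: 455 − 1(319) = 136
  O₂: 4255 − 4.5(319) = 2819
  N₂: 16010 (inert)
  CO₂: 0 + 3(319) = 956.9
  H₂O: 0 + 3(319) = 956.9
Dry total = 19920 mol/s; y_O₂ (dry) = 2819 / 19920 = 0.1415.

0.142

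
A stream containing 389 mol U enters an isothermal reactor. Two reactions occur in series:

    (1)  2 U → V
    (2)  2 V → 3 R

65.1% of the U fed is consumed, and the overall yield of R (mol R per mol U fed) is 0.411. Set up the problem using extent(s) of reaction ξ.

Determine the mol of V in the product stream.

Conversion of U: U consumed = 2ξ₁ = 0.651 × 389 → ξ₁ = 126.6 mol.
Yield of R: 3ξ₂ / 389 = 0.411 → ξ₂ = 53.29 mol.
Outlet amounts (n = n₀ + Σ ν·ξ):
  U: 389 − 2(126.6) = 135.8
  V: 0 + 1(126.6) − 2(53.29) = 20.03
  R: 0 + 3(53.29) = 159.9

20 mol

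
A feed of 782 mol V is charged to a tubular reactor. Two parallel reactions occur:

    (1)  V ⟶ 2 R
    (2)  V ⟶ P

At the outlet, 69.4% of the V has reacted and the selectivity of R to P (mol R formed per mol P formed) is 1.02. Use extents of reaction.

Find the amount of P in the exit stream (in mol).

Conversion of V: V consumed = 0.694 × 782 = 542.7 mol = 1ξ₁ + 1ξ₂.
Selectivity: 2ξ₁ / (1ξ₂) = 1.02 → ξ₁ = 0.51 ξ₂.
Substitute: (1·0.51 + 1) ξ₂ = 542.7 → ξ₂ = 359.4 mol, ξ₁ = 183.3 mol.
Outlet amounts (n = n₀ + Σ ν·ξ):
  V: 782 − 1(183.3) − 1(359.4) = 239.3
  R: 0 + 2(183.3) = 366.6
  P: 0 + 1(359.4) = 359.4

359 mol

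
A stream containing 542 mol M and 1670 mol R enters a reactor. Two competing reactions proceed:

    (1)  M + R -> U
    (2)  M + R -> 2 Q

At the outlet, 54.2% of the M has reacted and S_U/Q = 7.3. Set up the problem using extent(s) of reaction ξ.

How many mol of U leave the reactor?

275 mol

Conversion of M: M consumed = 0.542 × 542 = 293.8 mol = 1ξ₁ + 1ξ₂.
Selectivity: 1ξ₁ / (2ξ₂) = 7.3 → ξ₁ = 14.6 ξ₂.
Substitute: (1·14.6 + 1) ξ₂ = 293.8 → ξ₂ = 18.83 mol, ξ₁ = 274.9 mol.
Outlet amounts (n = n₀ + Σ ν·ξ):
  M: 542 − 1(274.9) − 1(18.83) = 248.2
  R: 1670 − 1(274.9) − 1(18.83) = 1376
  U: 0 + 1(274.9) = 274.9
  Q: 0 + 2(18.83) = 37.66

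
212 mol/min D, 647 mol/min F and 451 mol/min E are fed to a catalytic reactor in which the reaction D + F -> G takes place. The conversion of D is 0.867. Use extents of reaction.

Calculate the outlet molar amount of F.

D reacted = 0.867 × 212 = 183.8 mol/min; ν_D = −1, so ξ = 183.8/1 = 183.8 mol/min.
Outlet amounts (n = n₀ + ν ξ):
  D: 212 − 1(183.8) = 28.2
  F: 647 − 1(183.8) = 463.2
  G: 0 + 1(183.8) = 183.8
  E: 451 (inert)

463 mol/min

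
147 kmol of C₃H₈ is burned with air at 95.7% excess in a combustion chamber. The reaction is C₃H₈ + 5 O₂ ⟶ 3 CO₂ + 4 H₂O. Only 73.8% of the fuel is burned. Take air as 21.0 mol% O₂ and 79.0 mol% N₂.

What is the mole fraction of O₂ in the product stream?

Stoichiometric O₂ = 5 × 147 = 735 kmol; O₂ fed = 735 × 1.957 = 1438 kmol.
N₂ fed = 1438 × 79/21 = 5411 kmol.
Fuel reacted = 0.738 × 147 → ξ = 108.5 kmol.
Outlet (n = n₀ + ν ξ):
  C₃H₈: 147 − 1(108.5) = 38.51
  O₂: 1438 − 5(108.5) = 896
  N₂: 5411 (inert)
  CO₂: 0 + 3(108.5) = 325.5
  H₂O: 0 + 4(108.5) = 433.9
Total out = 7105 kmol; y_O₂ = 896 / 7105 = 0.1261.

0.126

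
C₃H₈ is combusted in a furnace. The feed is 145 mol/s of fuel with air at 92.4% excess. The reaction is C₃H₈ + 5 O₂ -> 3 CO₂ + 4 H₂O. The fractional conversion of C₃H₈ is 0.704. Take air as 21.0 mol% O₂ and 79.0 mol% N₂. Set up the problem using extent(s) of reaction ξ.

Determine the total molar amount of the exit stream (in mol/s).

Stoichiometric O₂ = 5 × 145 = 725 mol/s; O₂ fed = 725 × 1.924 = 1395 mol/s.
N₂ fed = 1395 × 79/21 = 5247 mol/s.
Fuel reacted = 0.704 × 145 → ξ = 102.1 mol/s.
Outlet (n = n₀ + ν ξ):
  C₃H₈: 145 − 1(102.1) = 42.92
  O₂: 1395 − 5(102.1) = 884.5
  N₂: 5247 (inert)
  CO₂: 0 + 3(102.1) = 306.2
  H₂O: 0 + 4(102.1) = 408.3
Total out = 42.92 + 884.5 + 5247 + 306.2 + 408.3 = 6889 mol/s.

6890 mol/s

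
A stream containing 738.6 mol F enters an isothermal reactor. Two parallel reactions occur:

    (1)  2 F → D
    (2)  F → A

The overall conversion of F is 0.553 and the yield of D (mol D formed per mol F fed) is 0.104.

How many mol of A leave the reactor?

255 mol

Yield of D: 1ξ₁ / 738.6 = 0.104 → ξ₁ = 76.81 mol.
Conversion of F: 2ξ₁ + 1ξ₂ = 0.553 × 738.6 = 408.4 → ξ₂ = 254.8 mol.
Outlet amounts (n = n₀ + Σ ν·ξ):
  F: 738.6 − 2(76.81) − 1(254.8) = 330.2
  D: 0 + 1(76.81) = 76.81
  A: 0 + 1(254.8) = 254.8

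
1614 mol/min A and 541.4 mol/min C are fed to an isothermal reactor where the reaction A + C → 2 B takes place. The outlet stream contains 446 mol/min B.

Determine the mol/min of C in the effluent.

318 mol/min

For B: n = n₀ + 2ξ → 446 = 0 + 2ξ, giving ξ = 223 mol/min.
Outlet amounts (n = n₀ + ν ξ):
  A: 1614 − 1(223) = 1391
  C: 541.4 − 1(223) = 318.4
  B: 0 + 2(223) = 446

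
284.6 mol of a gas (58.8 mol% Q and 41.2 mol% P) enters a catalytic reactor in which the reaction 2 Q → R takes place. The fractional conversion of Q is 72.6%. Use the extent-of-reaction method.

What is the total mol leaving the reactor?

Q reacted = 0.726 × 167.3 = 121.5 mol; ν_Q = −2, so ξ = 121.5/2 = 60.75 mol.
Outlet amounts (n = n₀ + ν ξ):
  Q: 167.3 − 2(60.75) = 45.85
  R: 0 + 1(60.75) = 60.75
  P: 117.3 (inert)
Total out = 45.85 + 60.75 + 117.3 = 223.9 mol.

224 mol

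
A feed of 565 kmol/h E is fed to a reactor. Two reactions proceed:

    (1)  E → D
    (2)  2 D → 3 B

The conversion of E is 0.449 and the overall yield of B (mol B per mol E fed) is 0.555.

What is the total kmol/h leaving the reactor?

670 kmol/h

Conversion of E: E consumed = 1ξ₁ = 0.449 × 565 → ξ₁ = 253.7 kmol/h.
Yield of B: 3ξ₂ / 565 = 0.555 → ξ₂ = 104.5 kmol/h.
Outlet amounts (n = n₀ + Σ ν·ξ):
  E: 565 − 1(253.7) = 311.3
  D: 0 + 1(253.7) − 2(104.5) = 44.63
  B: 0 + 3(104.5) = 313.6
Total out = 311.3 + 44.63 + 313.6 = 669.5 kmol/h.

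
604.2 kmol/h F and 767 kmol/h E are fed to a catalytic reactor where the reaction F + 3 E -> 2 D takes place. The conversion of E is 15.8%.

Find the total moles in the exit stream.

1290 kmol/h

E reacted = 0.158 × 767 = 121.2 kmol/h; ν_E = −3, so ξ = 121.2/3 = 40.4 kmol/h.
Outlet amounts (n = n₀ + ν ξ):
  F: 604.2 − 1(40.4) = 563.8
  E: 767 − 3(40.4) = 645.8
  D: 0 + 2(40.4) = 80.79
Total out = 563.8 + 645.8 + 80.79 = 1290 kmol/h.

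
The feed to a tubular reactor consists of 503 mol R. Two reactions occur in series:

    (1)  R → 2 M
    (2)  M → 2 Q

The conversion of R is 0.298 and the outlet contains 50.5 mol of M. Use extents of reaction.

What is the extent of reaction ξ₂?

ξ₂ = 249 mol

Conversion of R: R consumed = 1ξ₁ = 0.298 × 503 → ξ₁ = 149.9 mol.
M balance: n_M = 0 + 2ξ₁ − 1ξ₂ = 50.5 → ξ₂ = (2·149.9 − 50.5)/1 = 249.3 mol.
Outlet amounts (n = n₀ + Σ ν·ξ):
  R: 503 − 1(149.9) = 353.1
  M: 0 + 2(149.9) − 1(249.3) = 50.5
  Q: 0 + 2(249.3) = 498.6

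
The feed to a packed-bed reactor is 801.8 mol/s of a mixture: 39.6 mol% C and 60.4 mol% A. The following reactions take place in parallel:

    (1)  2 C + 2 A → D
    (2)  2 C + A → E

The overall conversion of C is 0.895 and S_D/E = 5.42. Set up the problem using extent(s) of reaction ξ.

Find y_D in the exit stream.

0.302

Conversion of C: C consumed = 0.895 × 317.5 = 284.2 mol/s = 2ξ₁ + 2ξ₂.
Selectivity: 1ξ₁ / (1ξ₂) = 5.42 → ξ₁ = 5.42 ξ₂.
Substitute: (2·5.42 + 2) ξ₂ = 284.2 → ξ₂ = 22.13 mol/s, ξ₁ = 120 mol/s.
Outlet amounts (n = n₀ + Σ ν·ξ):
  C: 317.5 − 2(120) − 2(22.13) = 33.34
  A: 484.3 − 2(120) − 1(22.13) = 222.2
  D: 0 + 1(120) = 120
  E: 0 + 1(22.13) = 22.13
Total out = 397.7 mol/s; y_D = 120 / 397.7 = 0.3016.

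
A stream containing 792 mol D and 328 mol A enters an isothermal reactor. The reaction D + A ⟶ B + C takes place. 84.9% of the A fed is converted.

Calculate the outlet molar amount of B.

278 mol

A reacted = 0.849 × 328 = 278.5 mol; ν_A = −1, so ξ = 278.5/1 = 278.5 mol.
Outlet amounts (n = n₀ + ν ξ):
  D: 792 − 1(278.5) = 513.5
  A: 328 − 1(278.5) = 49.53
  B: 0 + 1(278.5) = 278.5
  C: 0 + 1(278.5) = 278.5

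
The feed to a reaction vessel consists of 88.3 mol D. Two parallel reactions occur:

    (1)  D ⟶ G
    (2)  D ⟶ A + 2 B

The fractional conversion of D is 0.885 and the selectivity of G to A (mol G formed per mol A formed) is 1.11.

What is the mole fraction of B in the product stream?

Conversion of D: D consumed = 0.885 × 88.3 = 78.15 mol = 1ξ₁ + 1ξ₂.
Selectivity: 1ξ₁ / (1ξ₂) = 1.11 → ξ₁ = 1.11 ξ₂.
Substitute: (1·1.11 + 1) ξ₂ = 78.15 → ξ₂ = 37.04 mol, ξ₁ = 41.11 mol.
Outlet amounts (n = n₀ + Σ ν·ξ):
  D: 88.3 − 1(41.11) − 1(37.04) = 10.15
  G: 0 + 1(41.11) = 41.11
  A: 0 + 1(37.04) = 37.04
  B: 0 + 2(37.04) = 74.07
Total out = 162.4 mol; y_B = 74.07 / 162.4 = 0.4562.

0.456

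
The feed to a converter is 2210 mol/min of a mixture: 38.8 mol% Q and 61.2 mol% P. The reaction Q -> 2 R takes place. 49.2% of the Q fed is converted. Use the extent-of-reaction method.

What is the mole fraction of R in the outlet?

Q reacted = 0.492 × 857.5 = 421.9 mol/min; ν_Q = −1, so ξ = 421.9/1 = 421.9 mol/min.
Outlet amounts (n = n₀ + ν ξ):
  Q: 857.5 − 1(421.9) = 435.6
  R: 0 + 2(421.9) = 843.8
  P: 1353 (inert)
Total out = 2632 mol/min; y_R = 843.8 / 2632 = 0.3206.

0.321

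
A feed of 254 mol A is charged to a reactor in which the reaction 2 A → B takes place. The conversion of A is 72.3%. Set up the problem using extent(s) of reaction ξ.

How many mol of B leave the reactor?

A reacted = 0.723 × 254 = 183.6 mol; ν_A = −2, so ξ = 183.6/2 = 91.82 mol.
Outlet amounts (n = n₀ + ν ξ):
  A: 254 − 2(91.82) = 70.36
  B: 0 + 1(91.82) = 91.82

91.8 mol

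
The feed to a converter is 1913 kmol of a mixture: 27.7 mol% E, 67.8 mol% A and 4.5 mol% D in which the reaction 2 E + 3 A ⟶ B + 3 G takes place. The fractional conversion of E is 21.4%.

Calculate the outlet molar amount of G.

170 kmol

E reacted = 0.214 × 529.9 = 113.4 kmol; ν_E = −2, so ξ = 113.4/2 = 56.7 kmol.
Outlet amounts (n = n₀ + ν ξ):
  E: 529.9 − 2(56.7) = 416.5
  A: 1297 − 3(56.7) = 1127
  B: 0 + 1(56.7) = 56.7
  G: 0 + 3(56.7) = 170.1
  D: 86.08 (inert)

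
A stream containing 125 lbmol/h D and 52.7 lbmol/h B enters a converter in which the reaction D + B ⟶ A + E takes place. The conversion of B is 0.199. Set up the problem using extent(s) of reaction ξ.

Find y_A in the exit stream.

B reacted = 0.199 × 52.7 = 10.49 lbmol/h; ν_B = −1, so ξ = 10.49/1 = 10.49 lbmol/h.
Outlet amounts (n = n₀ + ν ξ):
  D: 125 − 1(10.49) = 114.5
  B: 52.7 − 1(10.49) = 42.21
  A: 0 + 1(10.49) = 10.49
  E: 0 + 1(10.49) = 10.49
Total out = 177.7 lbmol/h; y_A = 10.49 / 177.7 = 0.05902.

0.059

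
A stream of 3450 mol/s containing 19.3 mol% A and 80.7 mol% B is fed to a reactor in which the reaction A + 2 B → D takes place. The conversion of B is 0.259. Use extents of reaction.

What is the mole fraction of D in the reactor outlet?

0.132

B reacted = 0.259 × 2784 = 721.1 mol/s; ν_B = −2, so ξ = 721.1/2 = 360.5 mol/s.
Outlet amounts (n = n₀ + ν ξ):
  A: 665.9 − 1(360.5) = 305.3
  B: 2784 − 2(360.5) = 2063
  D: 0 + 1(360.5) = 360.5
Total out = 2729 mol/s; y_D = 360.5 / 2729 = 0.1321.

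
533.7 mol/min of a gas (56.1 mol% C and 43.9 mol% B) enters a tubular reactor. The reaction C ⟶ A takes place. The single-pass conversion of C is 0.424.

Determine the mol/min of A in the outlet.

127 mol/min

C reacted = 0.424 × 299.4 = 126.9 mol/min; ν_C = −1, so ξ = 126.9/1 = 126.9 mol/min.
Outlet amounts (n = n₀ + ν ξ):
  C: 299.4 − 1(126.9) = 172.5
  A: 0 + 1(126.9) = 126.9
  B: 234.3 (inert)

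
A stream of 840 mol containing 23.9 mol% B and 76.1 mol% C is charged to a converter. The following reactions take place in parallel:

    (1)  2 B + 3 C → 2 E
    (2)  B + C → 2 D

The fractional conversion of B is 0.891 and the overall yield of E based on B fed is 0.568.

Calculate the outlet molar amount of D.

Yield of E: 2ξ₁ / 200.8 = 0.568 → ξ₁ = 57.02 mol.
Conversion of B: 2ξ₁ + 1ξ₂ = 0.891 × 200.8 = 178.9 → ξ₂ = 64.85 mol.
Outlet amounts (n = n₀ + Σ ν·ξ):
  B: 200.8 − 2(57.02) − 1(64.85) = 21.88
  C: 639.2 − 3(57.02) − 1(64.85) = 403.3
  E: 0 + 2(57.02) = 114
  D: 0 + 2(64.85) = 129.7

130 mol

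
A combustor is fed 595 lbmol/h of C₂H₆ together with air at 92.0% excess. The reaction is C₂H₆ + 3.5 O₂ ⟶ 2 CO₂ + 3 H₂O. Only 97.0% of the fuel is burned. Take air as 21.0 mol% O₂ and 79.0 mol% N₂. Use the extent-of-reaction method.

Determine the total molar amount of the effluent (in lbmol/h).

Stoichiometric O₂ = 3.5 × 595 = 2082 lbmol/h; O₂ fed = 2082 × 1.920 = 3998 lbmol/h.
N₂ fed = 3998 × 79/21 = 15040 lbmol/h.
Fuel reacted = 0.97 × 595 → ξ = 577.1 lbmol/h.
Outlet (n = n₀ + ν ξ):
  C₂H₆: 595 − 1(577.1) = 17.85
  O₂: 3998 − 3.5(577.1) = 1978
  N₂: 15040 (inert)
  CO₂: 0 + 2(577.1) = 1154
  H₂O: 0 + 3(577.1) = 1731
Total out = 17.85 + 1978 + 15040 + 1154 + 1731 = 19920 lbmol/h.

19900 lbmol/h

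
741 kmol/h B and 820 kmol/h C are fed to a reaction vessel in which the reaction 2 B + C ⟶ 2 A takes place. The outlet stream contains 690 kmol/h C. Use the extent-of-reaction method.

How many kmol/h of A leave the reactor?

260 kmol/h

For C: n = n₀ − 1ξ → 690 = 820 − 1ξ, giving ξ = 130 kmol/h.
Outlet amounts (n = n₀ + ν ξ):
  B: 741 − 2(130) = 481
  C: 820 − 1(130) = 690
  A: 0 + 2(130) = 260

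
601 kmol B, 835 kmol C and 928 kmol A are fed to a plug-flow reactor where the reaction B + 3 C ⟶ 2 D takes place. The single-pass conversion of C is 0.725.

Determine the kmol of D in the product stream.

C reacted = 0.725 × 835 = 605.4 kmol; ν_C = −3, so ξ = 605.4/3 = 201.8 kmol.
Outlet amounts (n = n₀ + ν ξ):
  B: 601 − 1(201.8) = 399.2
  C: 835 − 3(201.8) = 229.6
  D: 0 + 2(201.8) = 403.6
  A: 928 (inert)

404 kmol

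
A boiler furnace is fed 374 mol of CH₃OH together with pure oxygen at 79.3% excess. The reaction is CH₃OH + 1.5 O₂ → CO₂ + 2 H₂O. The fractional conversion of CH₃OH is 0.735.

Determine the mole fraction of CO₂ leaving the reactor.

Stoichiometric O₂ = 1.5 × 374 = 561 mol; O₂ fed = 561 × 1.793 = 1006 mol.
Fuel reacted = 0.735 × 374 → ξ = 274.9 mol.
Outlet (n = n₀ + ν ξ):
  CH₃OH: 374 − 1(274.9) = 99.11
  O₂: 1006 − 1.5(274.9) = 593.5
  CO₂: 0 + 1(274.9) = 274.9
  H₂O: 0 + 2(274.9) = 549.8
Total out = 1517 mol; y_CO₂ = 274.9 / 1517 = 0.1812.

0.181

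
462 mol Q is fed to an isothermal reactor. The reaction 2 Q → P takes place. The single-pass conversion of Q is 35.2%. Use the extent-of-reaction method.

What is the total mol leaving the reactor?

381 mol

Q reacted = 0.352 × 462 = 162.6 mol; ν_Q = −2, so ξ = 162.6/2 = 81.31 mol.
Outlet amounts (n = n₀ + ν ξ):
  Q: 462 − 2(81.31) = 299.4
  P: 0 + 1(81.31) = 81.31
Total out = 299.4 + 81.31 = 380.7 mol.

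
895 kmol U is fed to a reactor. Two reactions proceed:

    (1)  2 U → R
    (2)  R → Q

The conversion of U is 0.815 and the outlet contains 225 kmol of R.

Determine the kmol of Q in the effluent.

Conversion of U: U consumed = 2ξ₁ = 0.815 × 895 → ξ₁ = 364.7 kmol.
R balance: n_R = 0 + 1ξ₁ − 1ξ₂ = 225 → ξ₂ = (1·364.7 − 225)/1 = 139.7 kmol.
Outlet amounts (n = n₀ + Σ ν·ξ):
  U: 895 − 2(364.7) = 165.6
  R: 0 + 1(364.7) − 1(139.7) = 225
  Q: 0 + 1(139.7) = 139.7

140 kmol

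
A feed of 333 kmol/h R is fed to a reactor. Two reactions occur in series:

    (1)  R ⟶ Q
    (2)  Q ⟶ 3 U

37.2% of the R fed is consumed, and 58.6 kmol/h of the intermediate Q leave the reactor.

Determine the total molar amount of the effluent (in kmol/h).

464 kmol/h

Conversion of R: R consumed = 1ξ₁ = 0.372 × 333 → ξ₁ = 123.9 kmol/h.
Q balance: n_Q = 0 + 1ξ₁ − 1ξ₂ = 58.6 → ξ₂ = (1·123.9 − 58.6)/1 = 65.28 kmol/h.
Outlet amounts (n = n₀ + Σ ν·ξ):
  R: 333 − 1(123.9) = 209.1
  Q: 0 + 1(123.9) − 1(65.28) = 58.6
  U: 0 + 3(65.28) = 195.8
Total out = 209.1 + 58.6 + 195.8 = 463.6 kmol/h.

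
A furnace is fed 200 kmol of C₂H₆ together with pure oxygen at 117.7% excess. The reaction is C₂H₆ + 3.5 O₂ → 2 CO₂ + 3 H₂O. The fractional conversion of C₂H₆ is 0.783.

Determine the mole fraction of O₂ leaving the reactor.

0.541

Stoichiometric O₂ = 3.5 × 200 = 700 kmol; O₂ fed = 700 × 2.177 = 1524 kmol.
Fuel reacted = 0.783 × 200 → ξ = 156.6 kmol.
Outlet (n = n₀ + ν ξ):
  C₂H₆: 200 − 1(156.6) = 43.4
  O₂: 1524 − 3.5(156.6) = 975.8
  CO₂: 0 + 2(156.6) = 313.2
  H₂O: 0 + 3(156.6) = 469.8
Total out = 1802 kmol; y_O₂ = 975.8 / 1802 = 0.5414.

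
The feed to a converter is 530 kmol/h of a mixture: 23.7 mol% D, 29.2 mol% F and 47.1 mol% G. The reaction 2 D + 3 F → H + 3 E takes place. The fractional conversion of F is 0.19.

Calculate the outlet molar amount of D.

106 kmol/h

F reacted = 0.19 × 154.8 = 29.4 kmol/h; ν_F = −3, so ξ = 29.4/3 = 9.801 kmol/h.
Outlet amounts (n = n₀ + ν ξ):
  D: 125.6 − 2(9.801) = 106
  F: 154.8 − 3(9.801) = 125.4
  H: 0 + 1(9.801) = 9.801
  E: 0 + 3(9.801) = 29.4
  G: 249.6 (inert)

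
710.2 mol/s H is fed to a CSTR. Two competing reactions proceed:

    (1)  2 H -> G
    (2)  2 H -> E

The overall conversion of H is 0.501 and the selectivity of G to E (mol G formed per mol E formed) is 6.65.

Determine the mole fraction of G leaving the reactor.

0.291

Conversion of H: H consumed = 0.501 × 710.2 = 355.8 mol/s = 2ξ₁ + 2ξ₂.
Selectivity: 1ξ₁ / (1ξ₂) = 6.65 → ξ₁ = 6.65 ξ₂.
Substitute: (2·6.65 + 2) ξ₂ = 355.8 → ξ₂ = 23.26 mol/s, ξ₁ = 154.6 mol/s.
Outlet amounts (n = n₀ + Σ ν·ξ):
  H: 710.2 − 2(154.6) − 2(23.26) = 354.4
  G: 0 + 1(154.6) = 154.6
  E: 0 + 1(23.26) = 23.26
Total out = 532.3 mol/s; y_G = 154.6 / 532.3 = 0.2905.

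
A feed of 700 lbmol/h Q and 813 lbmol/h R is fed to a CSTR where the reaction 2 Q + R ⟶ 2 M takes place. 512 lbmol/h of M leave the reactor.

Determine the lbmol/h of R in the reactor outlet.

For M: n = n₀ + 2ξ → 512 = 0 + 2ξ, giving ξ = 256 lbmol/h.
Outlet amounts (n = n₀ + ν ξ):
  Q: 700 − 2(256) = 188
  R: 813 − 1(256) = 557
  M: 0 + 2(256) = 512

557 lbmol/h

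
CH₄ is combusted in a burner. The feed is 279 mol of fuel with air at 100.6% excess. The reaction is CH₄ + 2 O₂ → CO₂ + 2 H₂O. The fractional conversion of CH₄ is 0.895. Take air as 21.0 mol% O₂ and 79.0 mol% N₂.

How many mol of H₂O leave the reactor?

Stoichiometric O₂ = 2 × 279 = 558 mol; O₂ fed = 558 × 2.006 = 1119 mol.
N₂ fed = 1119 × 79/21 = 4211 mol.
Fuel reacted = 0.895 × 279 → ξ = 249.7 mol.
Outlet (n = n₀ + ν ξ):
  CH₄: 279 − 1(249.7) = 29.29
  O₂: 1119 − 2(249.7) = 619.9
  N₂: 4211 (inert)
  CO₂: 0 + 1(249.7) = 249.7
  H₂O: 0 + 2(249.7) = 499.4

499 mol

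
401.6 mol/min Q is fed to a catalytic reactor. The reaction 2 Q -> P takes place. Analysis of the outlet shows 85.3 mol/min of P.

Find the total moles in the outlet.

316 mol/min

For P: n = n₀ + 1ξ → 85.3 = 0 + 1ξ, giving ξ = 85.3 mol/min.
Outlet amounts (n = n₀ + ν ξ):
  Q: 401.6 − 2(85.3) = 231
  P: 0 + 1(85.3) = 85.3
Total out = 231 + 85.3 = 316.3 mol/min.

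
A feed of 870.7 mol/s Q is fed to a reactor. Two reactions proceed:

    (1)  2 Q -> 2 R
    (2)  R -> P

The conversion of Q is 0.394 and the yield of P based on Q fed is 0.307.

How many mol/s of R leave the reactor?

75.8 mol/s

Conversion of Q: Q consumed = 2ξ₁ = 0.394 × 870.7 → ξ₁ = 171.5 mol/s.
Yield of P: 1ξ₂ / 870.7 = 0.307 → ξ₂ = 267.3 mol/s.
Outlet amounts (n = n₀ + Σ ν·ξ):
  Q: 870.7 − 2(171.5) = 527.6
  R: 0 + 2(171.5) − 1(267.3) = 75.75
  P: 0 + 1(267.3) = 267.3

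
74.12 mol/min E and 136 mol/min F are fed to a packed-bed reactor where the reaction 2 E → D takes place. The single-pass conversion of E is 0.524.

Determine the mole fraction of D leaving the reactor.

0.102

E reacted = 0.524 × 74.12 = 38.84 mol/min; ν_E = −2, so ξ = 38.84/2 = 19.42 mol/min.
Outlet amounts (n = n₀ + ν ξ):
  E: 74.12 − 2(19.42) = 35.28
  D: 0 + 1(19.42) = 19.42
  F: 136 (inert)
Total out = 190.7 mol/min; y_D = 19.42 / 190.7 = 0.1018.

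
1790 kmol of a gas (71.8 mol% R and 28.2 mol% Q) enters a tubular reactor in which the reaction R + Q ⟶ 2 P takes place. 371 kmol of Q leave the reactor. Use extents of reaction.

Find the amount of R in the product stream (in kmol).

1150 kmol

For Q: n = n₀ − 1ξ → 371 = 504.8 − 1ξ, giving ξ = 133.8 kmol.
Outlet amounts (n = n₀ + ν ξ):
  R: 1285 − 1(133.8) = 1151
  Q: 504.8 − 1(133.8) = 371
  P: 0 + 2(133.8) = 267.6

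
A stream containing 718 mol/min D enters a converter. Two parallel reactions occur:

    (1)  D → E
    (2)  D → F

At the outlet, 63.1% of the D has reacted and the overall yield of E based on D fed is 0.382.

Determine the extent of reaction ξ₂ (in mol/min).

Yield of E: 1ξ₁ / 718 = 0.382 → ξ₁ = 274.3 mol/min.
Conversion of D: 1ξ₁ + 1ξ₂ = 0.631 × 718 = 453.1 → ξ₂ = 178.8 mol/min.
Outlet amounts (n = n₀ + Σ ν·ξ):
  D: 718 − 1(274.3) − 1(178.8) = 264.9
  E: 0 + 1(274.3) = 274.3
  F: 0 + 1(178.8) = 178.8

ξ₂ = 179 mol/min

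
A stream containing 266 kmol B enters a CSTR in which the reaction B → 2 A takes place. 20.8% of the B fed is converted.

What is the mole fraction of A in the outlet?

0.344

B reacted = 0.208 × 266 = 55.33 kmol; ν_B = −1, so ξ = 55.33/1 = 55.33 kmol.
Outlet amounts (n = n₀ + ν ξ):
  B: 266 − 1(55.33) = 210.7
  A: 0 + 2(55.33) = 110.7
Total out = 321.3 kmol; y_A = 110.7 / 321.3 = 0.3444.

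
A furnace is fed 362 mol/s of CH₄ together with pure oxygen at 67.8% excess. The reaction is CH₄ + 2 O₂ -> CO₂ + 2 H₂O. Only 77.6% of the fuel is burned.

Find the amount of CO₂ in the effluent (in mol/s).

Stoichiometric O₂ = 2 × 362 = 724 mol/s; O₂ fed = 724 × 1.678 = 1215 mol/s.
Fuel reacted = 0.776 × 362 → ξ = 280.9 mol/s.
Outlet (n = n₀ + ν ξ):
  CH₄: 362 − 1(280.9) = 81.09
  O₂: 1215 − 2(280.9) = 653
  CO₂: 0 + 1(280.9) = 280.9
  H₂O: 0 + 2(280.9) = 561.8

281 mol/s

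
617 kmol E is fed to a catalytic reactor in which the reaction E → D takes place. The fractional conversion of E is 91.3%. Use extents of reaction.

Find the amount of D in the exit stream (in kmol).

563 kmol

E reacted = 0.913 × 617 = 563.3 kmol; ν_E = −1, so ξ = 563.3/1 = 563.3 kmol.
Outlet amounts (n = n₀ + ν ξ):
  E: 617 − 1(563.3) = 53.68
  D: 0 + 1(563.3) = 563.3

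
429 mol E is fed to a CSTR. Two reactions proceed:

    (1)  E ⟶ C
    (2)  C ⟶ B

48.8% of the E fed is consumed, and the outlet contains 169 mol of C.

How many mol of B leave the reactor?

Conversion of E: E consumed = 1ξ₁ = 0.488 × 429 → ξ₁ = 209.4 mol.
C balance: n_C = 0 + 1ξ₁ − 1ξ₂ = 169 → ξ₂ = (1·209.4 − 169)/1 = 40.35 mol.
Outlet amounts (n = n₀ + Σ ν·ξ):
  E: 429 − 1(209.4) = 219.6
  C: 0 + 1(209.4) − 1(40.35) = 169
  B: 0 + 1(40.35) = 40.35

40.4 mol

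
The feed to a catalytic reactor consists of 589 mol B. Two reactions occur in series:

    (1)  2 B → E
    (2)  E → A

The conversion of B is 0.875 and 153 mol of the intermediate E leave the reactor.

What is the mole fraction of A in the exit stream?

0.316

Conversion of B: B consumed = 2ξ₁ = 0.875 × 589 → ξ₁ = 257.7 mol.
E balance: n_E = 0 + 1ξ₁ − 1ξ₂ = 153 → ξ₂ = (1·257.7 − 153)/1 = 104.7 mol.
Outlet amounts (n = n₀ + Σ ν·ξ):
  B: 589 − 2(257.7) = 73.62
  E: 0 + 1(257.7) − 1(104.7) = 153
  A: 0 + 1(104.7) = 104.7
Total out = 331.3 mol; y_A = 104.7 / 331.3 = 0.316.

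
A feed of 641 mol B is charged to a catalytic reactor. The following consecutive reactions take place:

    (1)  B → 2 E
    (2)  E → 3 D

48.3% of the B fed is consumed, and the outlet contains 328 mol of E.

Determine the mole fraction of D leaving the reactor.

Conversion of B: B consumed = 1ξ₁ = 0.483 × 641 → ξ₁ = 309.6 mol.
E balance: n_E = 0 + 2ξ₁ − 1ξ₂ = 328 → ξ₂ = (2·309.6 − 328)/1 = 291.2 mol.
Outlet amounts (n = n₀ + Σ ν·ξ):
  B: 641 − 1(309.6) = 331.4
  E: 0 + 2(309.6) − 1(291.2) = 328
  D: 0 + 3(291.2) = 873.6
Total out = 1533 mol; y_D = 873.6 / 1533 = 0.5699.

0.57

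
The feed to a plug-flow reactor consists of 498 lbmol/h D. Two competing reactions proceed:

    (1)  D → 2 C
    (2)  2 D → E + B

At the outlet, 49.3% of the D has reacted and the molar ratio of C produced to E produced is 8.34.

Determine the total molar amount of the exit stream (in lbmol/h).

Conversion of D: D consumed = 0.493 × 498 = 245.5 lbmol/h = 1ξ₁ + 2ξ₂.
Selectivity: 2ξ₁ / (1ξ₂) = 8.34 → ξ₁ = 4.17 ξ₂.
Substitute: (1·4.17 + 2) ξ₂ = 245.5 → ξ₂ = 39.79 lbmol/h, ξ₁ = 165.9 lbmol/h.
Outlet amounts (n = n₀ + Σ ν·ξ):
  D: 498 − 1(165.9) − 2(39.79) = 252.5
  C: 0 + 2(165.9) = 331.9
  E: 0 + 1(39.79) = 39.79
  B: 0 + 1(39.79) = 39.79
Total out = 252.5 + 331.9 + 39.79 + 39.79 = 663.9 lbmol/h.

664 lbmol/h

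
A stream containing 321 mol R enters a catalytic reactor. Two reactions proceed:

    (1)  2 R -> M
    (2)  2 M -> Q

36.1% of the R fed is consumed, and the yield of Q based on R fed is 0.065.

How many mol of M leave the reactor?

16.2 mol

Conversion of R: R consumed = 2ξ₁ = 0.361 × 321 → ξ₁ = 57.94 mol.
Yield of Q: 1ξ₂ / 321 = 0.065 → ξ₂ = 20.87 mol.
Outlet amounts (n = n₀ + Σ ν·ξ):
  R: 321 − 2(57.94) = 205.1
  M: 0 + 1(57.94) − 2(20.87) = 16.21
  Q: 0 + 1(20.87) = 20.87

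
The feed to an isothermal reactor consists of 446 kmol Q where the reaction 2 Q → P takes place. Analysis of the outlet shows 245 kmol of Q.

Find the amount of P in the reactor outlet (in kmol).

100 kmol

For Q: n = n₀ − 2ξ → 245 = 446 − 2ξ, giving ξ = 100.5 kmol.
Outlet amounts (n = n₀ + ν ξ):
  Q: 446 − 2(100.5) = 245
  P: 0 + 1(100.5) = 100.5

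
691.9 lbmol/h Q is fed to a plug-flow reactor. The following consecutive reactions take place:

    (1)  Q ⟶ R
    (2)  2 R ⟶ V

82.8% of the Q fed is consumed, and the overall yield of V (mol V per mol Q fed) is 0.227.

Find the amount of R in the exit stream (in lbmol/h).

259 lbmol/h

Conversion of Q: Q consumed = 1ξ₁ = 0.828 × 691.9 → ξ₁ = 572.9 lbmol/h.
Yield of V: 1ξ₂ / 691.9 = 0.227 → ξ₂ = 157.1 lbmol/h.
Outlet amounts (n = n₀ + Σ ν·ξ):
  Q: 691.9 − 1(572.9) = 119
  R: 0 + 1(572.9) − 2(157.1) = 258.8
  V: 0 + 1(157.1) = 157.1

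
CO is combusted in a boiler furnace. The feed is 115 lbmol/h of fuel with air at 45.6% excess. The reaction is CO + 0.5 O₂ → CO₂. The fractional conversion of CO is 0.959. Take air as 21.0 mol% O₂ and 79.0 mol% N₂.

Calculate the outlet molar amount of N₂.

Stoichiometric O₂ = 0.5 × 115 = 57.5 lbmol/h; O₂ fed = 57.5 × 1.456 = 83.72 lbmol/h.
N₂ fed = 83.72 × 79/21 = 314.9 lbmol/h.
Fuel reacted = 0.959 × 115 → ξ = 110.3 lbmol/h.
Outlet (n = n₀ + ν ξ):
  CO: 115 − 1(110.3) = 4.715
  O₂: 83.72 − 0.5(110.3) = 28.58
  N₂: 314.9 (inert)
  CO₂: 0 + 1(110.3) = 110.3

315 lbmol/h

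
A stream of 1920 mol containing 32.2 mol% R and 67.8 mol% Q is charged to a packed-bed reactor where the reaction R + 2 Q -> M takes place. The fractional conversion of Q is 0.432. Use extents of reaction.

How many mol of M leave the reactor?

281 mol

Q reacted = 0.432 × 1302 = 562.4 mol; ν_Q = −2, so ξ = 562.4/2 = 281.2 mol.
Outlet amounts (n = n₀ + ν ξ):
  R: 618.2 − 1(281.2) = 337.1
  Q: 1302 − 2(281.2) = 739.4
  M: 0 + 1(281.2) = 281.2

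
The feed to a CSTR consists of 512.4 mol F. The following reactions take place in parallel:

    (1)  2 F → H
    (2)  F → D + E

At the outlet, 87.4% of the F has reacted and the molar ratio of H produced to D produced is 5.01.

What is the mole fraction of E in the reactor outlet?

0.116

Conversion of F: F consumed = 0.874 × 512.4 = 447.8 mol = 2ξ₁ + 1ξ₂.
Selectivity: 1ξ₁ / (1ξ₂) = 5.01 → ξ₁ = 5.01 ξ₂.
Substitute: (2·5.01 + 1) ξ₂ = 447.8 → ξ₂ = 40.64 mol, ξ₁ = 203.6 mol.
Outlet amounts (n = n₀ + Σ ν·ξ):
  F: 512.4 − 2(203.6) − 1(40.64) = 64.56
  H: 0 + 1(203.6) = 203.6
  D: 0 + 1(40.64) = 40.64
  E: 0 + 1(40.64) = 40.64
Total out = 349.4 mol; y_E = 40.64 / 349.4 = 0.1163.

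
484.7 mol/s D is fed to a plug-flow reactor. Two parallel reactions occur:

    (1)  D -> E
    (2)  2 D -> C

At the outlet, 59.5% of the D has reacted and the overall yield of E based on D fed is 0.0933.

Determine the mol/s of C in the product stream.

122 mol/s

Yield of E: 1ξ₁ / 484.7 = 0.0933 → ξ₁ = 45.22 mol/s.
Conversion of D: 1ξ₁ + 2ξ₂ = 0.595 × 484.7 = 288.4 → ξ₂ = 121.6 mol/s.
Outlet amounts (n = n₀ + Σ ν·ξ):
  D: 484.7 − 1(45.22) − 2(121.6) = 196.3
  E: 0 + 1(45.22) = 45.22
  C: 0 + 1(121.6) = 121.6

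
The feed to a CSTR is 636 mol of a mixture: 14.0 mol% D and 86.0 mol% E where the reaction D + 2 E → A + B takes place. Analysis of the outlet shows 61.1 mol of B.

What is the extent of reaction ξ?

ξ = 61.1 mol

For B: n = n₀ + 1ξ → 61.1 = 0 + 1ξ, giving ξ = 61.1 mol.
Outlet amounts (n = n₀ + ν ξ):
  D: 89.04 − 1(61.1) = 27.94
  E: 547 − 2(61.1) = 424.8
  A: 0 + 1(61.1) = 61.1
  B: 0 + 1(61.1) = 61.1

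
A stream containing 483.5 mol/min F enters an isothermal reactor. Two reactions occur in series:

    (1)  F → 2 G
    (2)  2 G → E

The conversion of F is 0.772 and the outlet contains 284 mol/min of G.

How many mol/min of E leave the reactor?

231 mol/min

Conversion of F: F consumed = 1ξ₁ = 0.772 × 483.5 → ξ₁ = 373.3 mol/min.
G balance: n_G = 0 + 2ξ₁ − 2ξ₂ = 284 → ξ₂ = (2·373.3 − 284)/2 = 231.3 mol/min.
Outlet amounts (n = n₀ + Σ ν·ξ):
  F: 483.5 − 1(373.3) = 110.2
  G: 0 + 2(373.3) − 2(231.3) = 284
  E: 0 + 1(231.3) = 231.3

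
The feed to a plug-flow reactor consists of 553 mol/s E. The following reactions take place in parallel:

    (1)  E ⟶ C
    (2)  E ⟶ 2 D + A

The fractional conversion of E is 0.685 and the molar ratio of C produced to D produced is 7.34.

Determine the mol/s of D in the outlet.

48.3 mol/s

Conversion of E: E consumed = 0.685 × 553 = 378.8 mol/s = 1ξ₁ + 1ξ₂.
Selectivity: 1ξ₁ / (2ξ₂) = 7.34 → ξ₁ = 14.68 ξ₂.
Substitute: (1·14.68 + 1) ξ₂ = 378.8 → ξ₂ = 24.16 mol/s, ξ₁ = 354.6 mol/s.
Outlet amounts (n = n₀ + Σ ν·ξ):
  E: 553 − 1(354.6) − 1(24.16) = 174.2
  C: 0 + 1(354.6) = 354.6
  D: 0 + 2(24.16) = 48.32
  A: 0 + 1(24.16) = 24.16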